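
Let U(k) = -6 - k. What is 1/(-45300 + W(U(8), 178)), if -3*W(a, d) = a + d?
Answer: -3/136064 ≈ -2.2048e-5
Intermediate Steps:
W(a, d) = -a/3 - d/3 (W(a, d) = -(a + d)/3 = -a/3 - d/3)
1/(-45300 + W(U(8), 178)) = 1/(-45300 + (-(-6 - 1*8)/3 - ⅓*178)) = 1/(-45300 + (-(-6 - 8)/3 - 178/3)) = 1/(-45300 + (-⅓*(-14) - 178/3)) = 1/(-45300 + (14/3 - 178/3)) = 1/(-45300 - 164/3) = 1/(-136064/3) = -3/136064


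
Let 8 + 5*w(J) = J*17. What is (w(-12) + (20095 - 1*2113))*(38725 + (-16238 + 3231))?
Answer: 2306853164/5 ≈ 4.6137e+8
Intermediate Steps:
w(J) = -8/5 + 17*J/5 (w(J) = -8/5 + (J*17)/5 = -8/5 + (17*J)/5 = -8/5 + 17*J/5)
(w(-12) + (20095 - 1*2113))*(38725 + (-16238 + 3231)) = ((-8/5 + (17/5)*(-12)) + (20095 - 1*2113))*(38725 + (-16238 + 3231)) = ((-8/5 - 204/5) + (20095 - 2113))*(38725 - 13007) = (-212/5 + 17982)*25718 = (89698/5)*25718 = 2306853164/5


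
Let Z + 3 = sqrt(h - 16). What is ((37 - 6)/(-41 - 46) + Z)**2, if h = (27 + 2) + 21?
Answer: 342610/7569 - 584*sqrt(34)/87 ≈ 6.1238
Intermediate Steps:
h = 50 (h = 29 + 21 = 50)
Z = -3 + sqrt(34) (Z = -3 + sqrt(50 - 16) = -3 + sqrt(34) ≈ 2.8310)
((37 - 6)/(-41 - 46) + Z)**2 = ((37 - 6)/(-41 - 46) + (-3 + sqrt(34)))**2 = (31/(-87) + (-3 + sqrt(34)))**2 = (31*(-1/87) + (-3 + sqrt(34)))**2 = (-31/87 + (-3 + sqrt(34)))**2 = (-292/87 + sqrt(34))**2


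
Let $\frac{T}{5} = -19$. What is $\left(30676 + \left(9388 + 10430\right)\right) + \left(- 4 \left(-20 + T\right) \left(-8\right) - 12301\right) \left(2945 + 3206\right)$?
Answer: $-98248637$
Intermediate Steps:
$T = -95$ ($T = 5 \left(-19\right) = -95$)
$\left(30676 + \left(9388 + 10430\right)\right) + \left(- 4 \left(-20 + T\right) \left(-8\right) - 12301\right) \left(2945 + 3206\right) = \left(30676 + \left(9388 + 10430\right)\right) + \left(- 4 \left(-20 - 95\right) \left(-8\right) - 12301\right) \left(2945 + 3206\right) = \left(30676 + 19818\right) + \left(- 4 \left(\left(-115\right) \left(-8\right)\right) - 12301\right) 6151 = 50494 + \left(\left(-4\right) 920 - 12301\right) 6151 = 50494 + \left(-3680 - 12301\right) 6151 = 50494 - 98299131 = -98248637$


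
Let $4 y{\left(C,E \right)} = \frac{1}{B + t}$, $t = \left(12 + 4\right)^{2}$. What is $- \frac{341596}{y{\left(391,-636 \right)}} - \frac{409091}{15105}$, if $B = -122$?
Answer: $- \frac{2765657271971}{15105} \approx -1.831 \cdot 10^{8}$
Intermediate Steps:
$t = 256$ ($t = 16^{2} = 256$)
$y{\left(C,E \right)} = \frac{1}{536}$ ($y{\left(C,E \right)} = \frac{1}{4 \left(-122 + 256\right)} = \frac{1}{4 \cdot 134} = \frac{1}{4} \cdot \frac{1}{134} = \frac{1}{536}$)
$- \frac{341596}{y{\left(391,-636 \right)}} - \frac{409091}{15105} = - 341596 \frac{1}{\frac{1}{536}} - \frac{409091}{15105} = \left(-341596\right) 536 - \frac{409091}{15105} = -183095456 - \frac{409091}{15105} = - \frac{2765657271971}{15105}$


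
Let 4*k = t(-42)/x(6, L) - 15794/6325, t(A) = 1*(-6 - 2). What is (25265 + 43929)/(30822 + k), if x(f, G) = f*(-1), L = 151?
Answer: 2625912300/1169683859 ≈ 2.2450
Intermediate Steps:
x(f, G) = -f
t(A) = -8 (t(A) = 1*(-8) = -8)
k = -11041/37950 (k = (-8/((-1*6)) - 15794/6325)/4 = (-8/(-6) - 15794*1/6325)/4 = (-8*(-⅙) - 15794/6325)/4 = (4/3 - 15794/6325)/4 = (¼)*(-22082/18975) = -11041/37950 ≈ -0.29094)
(25265 + 43929)/(30822 + k) = (25265 + 43929)/(30822 - 11041/37950) = 69194/(1169683859/37950) = 69194*(37950/1169683859) = 2625912300/1169683859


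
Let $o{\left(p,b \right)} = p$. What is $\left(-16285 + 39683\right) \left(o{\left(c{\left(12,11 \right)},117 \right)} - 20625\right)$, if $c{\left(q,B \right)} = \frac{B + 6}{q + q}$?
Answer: $- \frac{5790806117}{12} \approx -4.8257 \cdot 10^{8}$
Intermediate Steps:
$c{\left(q,B \right)} = \frac{6 + B}{2 q}$
$\left(-16285 + 39683\right) \left(o{\left(c{\left(12,11 \right)},117 \right)} - 20625\right) = \left(-16285 + 39683\right) \left(\frac{6 + 11}{2 \cdot 12} - 20625\right) = 23398 \left(\frac{1}{2} \cdot \frac{1}{12} \cdot 17 - 20625\right) = 23398 \left(\frac{17}{24} - 20625\right) = 23398 \left(- \frac{494983}{24}\right) = - \frac{5790806117}{12}$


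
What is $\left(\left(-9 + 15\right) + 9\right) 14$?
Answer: $210$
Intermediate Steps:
$\left(\left(-9 + 15\right) + 9\right) 14 = \left(6 + 9\right) 14 = 15 \cdot 14 = 210$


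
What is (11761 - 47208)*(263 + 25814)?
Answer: -924351419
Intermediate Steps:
(11761 - 47208)*(263 + 25814) = -35447*26077 = -924351419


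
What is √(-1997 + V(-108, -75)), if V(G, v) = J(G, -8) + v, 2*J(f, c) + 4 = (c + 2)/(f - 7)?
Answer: I*√27428305/115 ≈ 45.541*I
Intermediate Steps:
J(f, c) = -2 + (2 + c)/(2*(-7 + f)) (J(f, c) = -2 + ((c + 2)/(f - 7))/2 = -2 + ((2 + c)/(-7 + f))/2 = -2 + (2 + c)/(2*(-7 + f)))
V(G, v) = v + (22 - 4*G)/(2*(-7 + G)) (V(G, v) = (30 - 8 - 4*G)/(2*(-7 + G)) + v = (22 - 4*G)/(2*(-7 + G)) + v = v + (22 - 4*G)/(2*(-7 + G)))
√(-1997 + V(-108, -75)) = √(-1997 + (11 - 2*(-108) - 75*(-7 - 108))/(-7 - 108)) = √(-1997 + (11 + 216 - 75*(-115))/(-115)) = √(-1997 - (11 + 216 + 8625)/115) = √(-1997 - 1/115*8852) = √(-1997 - 8852/115) = √(-238507/115) = I*√27428305/115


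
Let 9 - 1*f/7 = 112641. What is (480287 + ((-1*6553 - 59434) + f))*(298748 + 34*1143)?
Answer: -126308003640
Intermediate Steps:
f = -788424 (f = 63 - 7*112641 = 63 - 788487 = -788424)
(480287 + ((-1*6553 - 59434) + f))*(298748 + 34*1143) = (480287 + ((-1*6553 - 59434) - 788424))*(298748 + 34*1143) = (480287 + ((-6553 - 59434) - 788424))*(298748 + 38862) = (480287 + (-65987 - 788424))*337610 = (480287 - 854411)*337610 = -374124*337610 = -126308003640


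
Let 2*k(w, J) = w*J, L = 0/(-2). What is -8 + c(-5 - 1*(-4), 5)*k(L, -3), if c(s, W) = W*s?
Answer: -8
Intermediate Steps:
L = 0 (L = 0*(-½) = 0)
k(w, J) = J*w/2 (k(w, J) = (w*J)/2 = (J*w)/2 = J*w/2)
-8 + c(-5 - 1*(-4), 5)*k(L, -3) = -8 + (5*(-5 - 1*(-4)))*((½)*(-3)*0) = -8 + (5*(-5 + 4))*0 = -8 + (5*(-1))*0 = -8 - 5*0 = -8 + 0 = -8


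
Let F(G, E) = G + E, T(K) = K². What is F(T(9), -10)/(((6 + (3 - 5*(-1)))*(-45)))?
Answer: -71/630 ≈ -0.11270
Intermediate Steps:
F(G, E) = E + G
F(T(9), -10)/(((6 + (3 - 5*(-1)))*(-45))) = (-10 + 9²)/(((6 + (3 - 5*(-1)))*(-45))) = (-10 + 81)/(((6 + (3 + 5))*(-45))) = 71/(((6 + 8)*(-45))) = 71/((14*(-45))) = 71/(-630) = 71*(-1/630) = -71/630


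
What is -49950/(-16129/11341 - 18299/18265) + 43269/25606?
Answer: 22080180917678853/1071451369772 ≈ 20608.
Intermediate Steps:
-49950/(-16129/11341 - 18299/18265) + 43269/25606 = -49950/(-502125144/207143365) + 43269/25606 = -49950*(-207143365/502125144) + 43269/25606 = 1724468513625/83687524 + 43269/25606 = 22080180917678853/1071451369772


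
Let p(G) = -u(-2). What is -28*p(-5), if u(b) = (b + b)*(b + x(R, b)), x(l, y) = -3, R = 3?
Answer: 560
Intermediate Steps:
u(b) = 2*b*(-3 + b) (u(b) = (b + b)*(b - 3) = (2*b)*(-3 + b) = 2*b*(-3 + b))
p(G) = -20 (p(G) = -2*(-2)*(-3 - 2) = -2*(-2)*(-5) = -1*20 = -20)
-28*p(-5) = -28*(-20) = -14*(-40) = 560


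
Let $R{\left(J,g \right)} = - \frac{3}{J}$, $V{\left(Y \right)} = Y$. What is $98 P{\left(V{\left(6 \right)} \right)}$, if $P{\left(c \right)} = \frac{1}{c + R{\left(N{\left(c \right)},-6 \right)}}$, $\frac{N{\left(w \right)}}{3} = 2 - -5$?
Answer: $\frac{686}{41} \approx 16.732$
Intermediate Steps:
$N{\left(w \right)} = 21$ ($N{\left(w \right)} = 3 \left(2 - -5\right) = 3 \left(2 + 5\right) = 3 \cdot 7 = 21$)
$P{\left(c \right)} = \frac{1}{- \frac{1}{7} + c}$ ($P{\left(c \right)} = \frac{1}{c - \frac{3}{21}} = \frac{1}{c - \frac{1}{7}} = \frac{1}{- \frac{1}{7} + c}$)
$98 P{\left(V{\left(6 \right)} \right)} = 98 \frac{7}{-1 + 7 \cdot 6} = 98 \frac{7}{-1 + 42} = 98 \cdot \frac{7}{41} = \frac{686}{41}$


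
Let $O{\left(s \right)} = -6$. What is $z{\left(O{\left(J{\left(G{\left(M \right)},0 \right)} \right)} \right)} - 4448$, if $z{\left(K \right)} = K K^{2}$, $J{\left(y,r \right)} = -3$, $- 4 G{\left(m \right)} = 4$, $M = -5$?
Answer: $-4664$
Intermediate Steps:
$G{\left(m \right)} = -1$ ($G{\left(m \right)} = \left(- \frac{1}{4}\right) 4 = -1$)
$z{\left(K \right)} = K^{3}$
$z{\left(O{\left(J{\left(G{\left(M \right)},0 \right)} \right)} \right)} - 4448 = \left(-6\right)^{3} - 4448 = -216 - 4448 = -4664$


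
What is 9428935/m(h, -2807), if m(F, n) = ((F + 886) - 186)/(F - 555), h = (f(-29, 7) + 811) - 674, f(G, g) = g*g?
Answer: -3479277015/886 ≈ -3.9269e+6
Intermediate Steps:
f(G, g) = g²
h = 186 (h = (7² + 811) - 674 = (49 + 811) - 674 = 860 - 674 = 186)
m(F, n) = (700 + F)/(-555 + F) (m(F, n) = ((886 + F) - 186)/(-555 + F) = (700 + F)/(-555 + F))
9428935/m(h, -2807) = 9428935/(((700 + 186)/(-555 + 186))) = 9428935/((886/(-369))) = 9428935/((-1/369*886)) = 9428935/(-886/369) = 9428935*(-369/886) = -3479277015/886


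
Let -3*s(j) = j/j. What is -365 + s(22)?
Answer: -1096/3 ≈ -365.33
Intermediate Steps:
s(j) = -1/3 (s(j) = -j/(3*j) = -1/3*1 = -1/3)
-365 + s(22) = -365 - 1/3 = -1096/3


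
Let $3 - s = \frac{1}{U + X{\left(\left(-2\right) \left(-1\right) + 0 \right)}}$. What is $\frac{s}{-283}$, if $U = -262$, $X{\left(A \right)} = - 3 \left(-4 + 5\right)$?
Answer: $- \frac{796}{74995} \approx -0.010614$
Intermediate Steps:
$X{\left(A \right)} = -3$ ($X{\left(A \right)} = \left(-3\right) 1 = -3$)
$s = \frac{796}{265}$ ($s = 3 - \frac{1}{-262 - 3} = 3 - \frac{1}{-265} = 3 - - \frac{1}{265} = 3 + \frac{1}{265} = \frac{796}{265} \approx 3.0038$)
$\frac{s}{-283} = \frac{1}{-283} \cdot \frac{796}{265} = \left(- \frac{1}{283}\right) \frac{796}{265} = - \frac{796}{74995}$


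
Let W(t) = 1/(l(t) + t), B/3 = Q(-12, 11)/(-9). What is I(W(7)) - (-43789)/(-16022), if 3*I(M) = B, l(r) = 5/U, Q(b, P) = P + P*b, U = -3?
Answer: 1544561/144198 ≈ 10.711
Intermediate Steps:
B = 121/3 (B = 3*((11*(1 - 12))/(-9)) = 3*((11*(-11))*(-⅑)) = 3*(-121*(-⅑)) = 3*(121/9) = 121/3 ≈ 40.333)
l(r) = -5/3 (l(r) = 5/(-3) = 5*(-⅓) = -5/3)
W(t) = 1/(-5/3 + t)
I(M) = 121/9 (I(M) = (⅓)*(121/3) = 121/9)
I(W(7)) - (-43789)/(-16022) = 121/9 - (-43789)/(-16022) = 121/9 - (-43789)*(-1)/16022 = 121/9 - 1*43789/16022 = 121/9 - 43789/16022 = 1544561/144198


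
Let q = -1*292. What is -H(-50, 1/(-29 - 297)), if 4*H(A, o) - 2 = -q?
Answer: -147/2 ≈ -73.500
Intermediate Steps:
q = -292
H(A, o) = 147/2 (H(A, o) = ½ + (-1*(-292))/4 = ½ + (¼)*292 = ½ + 73 = 147/2)
-H(-50, 1/(-29 - 297)) = -1*147/2 = -147/2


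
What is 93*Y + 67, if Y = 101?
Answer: 9460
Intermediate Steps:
93*Y + 67 = 93*101 + 67 = 9393 + 67 = 9460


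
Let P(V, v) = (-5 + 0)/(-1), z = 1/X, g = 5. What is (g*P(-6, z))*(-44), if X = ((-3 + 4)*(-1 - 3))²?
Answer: -1100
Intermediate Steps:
X = 16 (X = (1*(-4))² = (-4)² = 16)
z = 1/16 ≈ 0.062500
P(V, v) = 5 (P(V, v) = -5*(-1) = 5)
(g*P(-6, z))*(-44) = (5*5)*(-44) = 25*(-44) = -1100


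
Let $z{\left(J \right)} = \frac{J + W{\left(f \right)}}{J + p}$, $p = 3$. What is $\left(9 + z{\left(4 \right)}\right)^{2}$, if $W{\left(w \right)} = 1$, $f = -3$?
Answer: $\frac{4624}{49} \approx 94.367$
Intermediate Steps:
$z{\left(J \right)} = \frac{1 + J}{3 + J}$ ($z{\left(J \right)} = \frac{J + 1}{J + 3} = \frac{1 + J}{3 + J}$)
$\left(9 + z{\left(4 \right)}\right)^{2} = \left(9 + \frac{1 + 4}{3 + 4}\right)^{2} = \left(9 + \frac{1}{7} \cdot 5\right)^{2} = \left(9 + \frac{5}{7}\right)^{2} = \left(\frac{68}{7}\right)^{2} = \frac{4624}{49}$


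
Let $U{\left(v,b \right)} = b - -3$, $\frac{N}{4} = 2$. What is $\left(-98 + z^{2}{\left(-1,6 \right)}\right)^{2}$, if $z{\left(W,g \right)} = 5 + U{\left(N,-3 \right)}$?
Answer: $5329$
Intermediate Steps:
$N = 8$ ($N = 4 \cdot 2 = 8$)
$U{\left(v,b \right)} = 3 + b$ ($U{\left(v,b \right)} = b + 3 = 3 + b$)
$z{\left(W,g \right)} = 5$ ($z{\left(W,g \right)} = 5 + \left(3 - 3\right) = 5 + 0 = 5$)
$\left(-98 + z^{2}{\left(-1,6 \right)}\right)^{2} = \left(-98 + 5^{2}\right)^{2} = \left(-98 + 25\right)^{2} = \left(-73\right)^{2} = 5329$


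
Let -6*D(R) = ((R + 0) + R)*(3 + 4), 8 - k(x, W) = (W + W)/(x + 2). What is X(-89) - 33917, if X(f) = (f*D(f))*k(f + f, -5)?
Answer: -15903847/88 ≈ -1.8073e+5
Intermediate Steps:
k(x, W) = 8 - 2*W/(2 + x) (k(x, W) = 8 - (W + W)/(x + 2) = 8 - 2*W/(2 + x))
D(R) = -7*R/3 (D(R) = -((R + 0) + R)*(3 + 4)/6 = -(R + R)*7/6 = -2*R*7/6 = -7*R/3)
X(f) = -14*f²*(13 + 8*f)/(3*(2 + 2*f)) (X(f) = (f*(-7*f/3))*(2*(8 - 1*(-5) + 4*(f + f))/(2 + (f + f))) = (-7*f²/3)*(2*(8 + 5 + 4*(2*f))/(2 + 2*f)) = (-7*f²/3)*(2*(8 + 5 + 8*f)/(2 + 2*f)) = (-7*f²/3)*(2*(13 + 8*f)/(2 + 2*f)) = -14*f²*(13 + 8*f)/(3*(2 + 2*f)))
X(-89) - 33917 = (7/3)*(-89)²*(-13 - 8*(-89))/(1 - 89) - 33917 = (7/3)*7921*(-13 + 712)/(-88) - 33917 = (7/3)*7921*(-1/88)*699 - 33917 = -12919151/88 - 33917 = -15903847/88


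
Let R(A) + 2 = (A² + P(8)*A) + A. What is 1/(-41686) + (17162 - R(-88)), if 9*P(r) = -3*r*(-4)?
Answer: 1306439237/125058 ≈ 10447.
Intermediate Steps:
P(r) = 4*r/3 (P(r) = (-3*r*(-4))/9 = (12*r)/9 = 4*r/3)
R(A) = -2 + A² + 35*A/3 (R(A) = -2 + ((A² + ((4/3)*8)*A) + A) = -2 + ((A² + 32*A/3) + A) = -2 + (A² + 35*A/3) = -2 + A² + 35*A/3)
1/(-41686) + (17162 - R(-88)) = 1/(-41686) + (17162 - (-2 + (-88)² + (35/3)*(-88))) = -1/41686 + (17162 - (-2 + 7744 - 3080/3)) = -1/41686 + (17162 - 1*20146/3) = -1/41686 + (17162 - 20146/3) = -1/41686 + 31340/3 = 1306439237/125058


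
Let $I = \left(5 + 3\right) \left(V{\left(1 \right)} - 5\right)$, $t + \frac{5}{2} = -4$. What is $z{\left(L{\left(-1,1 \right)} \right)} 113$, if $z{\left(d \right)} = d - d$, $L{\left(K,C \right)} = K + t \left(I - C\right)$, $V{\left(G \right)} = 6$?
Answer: $0$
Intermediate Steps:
$t = - \frac{13}{2}$ ($t = - \frac{5}{2} - 4 = - \frac{13}{2} \approx -6.5$)
$I = 8$ ($I = \left(5 + 3\right) \left(6 - 5\right) = 8 \cdot 1 = 8$)
$L{\left(K,C \right)} = -52 + K + \frac{13 C}{2}$ ($L{\left(K,C \right)} = K - \frac{13 \left(8 - C\right)}{2} = K + \left(-52 + \frac{13 C}{2}\right) = -52 + K + \frac{13 C}{2}$)
$z{\left(d \right)} = 0$
$z{\left(L{\left(-1,1 \right)} \right)} 113 = 0 \cdot 113 = 0$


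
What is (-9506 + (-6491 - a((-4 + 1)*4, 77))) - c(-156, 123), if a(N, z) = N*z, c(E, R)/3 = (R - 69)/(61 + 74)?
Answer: -75371/5 ≈ -15074.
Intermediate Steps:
c(E, R) = -23/15 + R/45 (c(E, R) = 3*((R - 69)/(61 + 74)) = 3*((-69 + R)/135) = 3*((-69 + R)*(1/135)) = 3*(-23/45 + R/135) = -23/15 + R/45)
(-9506 + (-6491 - a((-4 + 1)*4, 77))) - c(-156, 123) = (-9506 + (-6491 - (-4 + 1)*4*77)) - (-23/15 + (1/45)*123) = (-9506 + (-6491 - (-3*4)*77)) - (-23/15 + 41/15) = (-9506 + (-6491 - (-12)*77)) - 1*6/5 = (-9506 + (-6491 - 1*(-924))) - 6/5 = (-9506 + (-6491 + 924)) - 6/5 = (-9506 - 5567) - 6/5 = -15073 - 6/5 = -75371/5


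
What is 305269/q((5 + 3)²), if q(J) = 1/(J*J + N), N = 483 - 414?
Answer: 1271445385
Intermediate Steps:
N = 69
q(J) = 1/(69 + J²) (q(J) = 1/(J*J + 69) = 1/(J² + 69) = 1/(69 + J²))
305269/q((5 + 3)²) = 305269/(1/(69 + ((5 + 3)²)²)) = 305269/(1/(69 + (8²)²)) = 305269/(1/(69 + 64²)) = 305269/(1/(69 + 4096)) = 305269/(1/4165) = 305269*4165 = 1271445385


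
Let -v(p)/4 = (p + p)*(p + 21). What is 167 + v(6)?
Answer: -1129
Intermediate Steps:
v(p) = -8*p*(21 + p) (v(p) = -4*(p + p)*(p + 21) = -4*2*p*(21 + p) = -8*p*(21 + p))
167 + v(6) = 167 - 8*6*(21 + 6) = 167 - 8*6*27 = 167 - 1296 = -1129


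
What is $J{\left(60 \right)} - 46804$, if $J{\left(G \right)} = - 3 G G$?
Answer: $-57604$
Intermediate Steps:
$J{\left(G \right)} = - 3 G^{2}$
$J{\left(60 \right)} - 46804 = - 3 \cdot 60^{2} - 46804 = \left(-3\right) 3600 - 46804 = -10800 - 46804 = -57604$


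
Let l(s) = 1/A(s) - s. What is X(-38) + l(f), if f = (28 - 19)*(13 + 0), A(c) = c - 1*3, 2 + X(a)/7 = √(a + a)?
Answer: -14933/114 + 14*I*√19 ≈ -130.99 + 61.025*I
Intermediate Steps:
X(a) = -14 + 7*√2*√a (X(a) = -14 + 7*√(a + a) = -14 + 7*√(2*a) = -14 + 7*(√2*√a) = -14 + 7*√2*√a)
A(c) = -3 + c (A(c) = c - 3 = -3 + c)
f = 117 (f = 9*13 = 117)
l(s) = 1/(-3 + s) - s
X(-38) + l(f) = (-14 + 7*√2*√(-38)) + (1 - 1*117*(-3 + 117))/(-3 + 117) = (-14 + 7*√2*(I*√38)) + (1 - 1*117*114)/114 = (-14 + 14*I*√19) + (1 - 13338)/114 = (-14 + 14*I*√19) + (1/114)*(-13337) = (-14 + 14*I*√19) - 13337/114 = -14933/114 + 14*I*√19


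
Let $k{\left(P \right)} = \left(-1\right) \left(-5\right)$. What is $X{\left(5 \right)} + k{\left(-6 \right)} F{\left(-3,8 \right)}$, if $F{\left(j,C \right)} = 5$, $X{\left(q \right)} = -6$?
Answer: $19$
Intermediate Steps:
$k{\left(P \right)} = 5$
$X{\left(5 \right)} + k{\left(-6 \right)} F{\left(-3,8 \right)} = -6 + 5 \cdot 5 = -6 + 25 = 19$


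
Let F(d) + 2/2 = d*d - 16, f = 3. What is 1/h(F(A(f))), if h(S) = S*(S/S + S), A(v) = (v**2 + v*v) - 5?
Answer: 1/23256 ≈ 4.3000e-5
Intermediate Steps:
A(v) = -5 + 2*v**2 (A(v) = (v**2 + v**2) - 5 = 2*v**2 - 5 = -5 + 2*v**2)
F(d) = -17 + d**2 (F(d) = -1 + (d*d - 16) = -1 + (d**2 - 16) = -1 + (-16 + d**2) = -17 + d**2)
h(S) = S*(1 + S)
1/h(F(A(f))) = 1/((-17 + (-5 + 2*3**2)**2)*(1 + (-17 + (-5 + 2*3**2)**2))) = 1/((-17 + (-5 + 2*9)**2)*(1 + (-17 + (-5 + 2*9)**2))) = 1/((-17 + (-5 + 18)**2)*(1 + (-17 + (-5 + 18)**2))) = 1/((-17 + 13**2)*(1 + (-17 + 13**2))) = 1/((-17 + 169)*(1 + (-17 + 169))) = 1/(152*(1 + 152)) = 1/(152*153) = 1/23256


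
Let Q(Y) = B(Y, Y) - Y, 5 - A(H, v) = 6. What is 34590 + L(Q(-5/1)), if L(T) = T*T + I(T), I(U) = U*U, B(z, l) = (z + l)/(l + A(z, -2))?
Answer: 312110/9 ≈ 34679.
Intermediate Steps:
A(H, v) = -1 (A(H, v) = 5 - 1*6 = 5 - 6 = -1)
B(z, l) = (l + z)/(-1 + l) (B(z, l) = (z + l)/(l - 1) = (l + z)/(-1 + l))
I(U) = U²
Q(Y) = -Y + 2*Y/(-1 + Y) (Q(Y) = (Y + Y)/(-1 + Y) - Y = (2*Y)/(-1 + Y) - Y = 2*Y/(-1 + Y) - Y = -Y + 2*Y/(-1 + Y))
L(T) = 2*T² (L(T) = T*T + T² = T² + T² = 2*T²)
34590 + L(Q(-5/1)) = 34590 + 2*((-5/1)*(3 - (-5)/1)/(-1 - 5/1))² = 34590 + 2*((-5*1)*(3 - (-5))/(-1 - 5*1))² = 34590 + 2*(-5*(3 - 1*(-5))/(-1 - 5))² = 34590 + 2*(-5*(3 + 5)/(-6))² = 34590 + 2*(-5*(-⅙)*8)² = 34590 + 2*(20/3)² = 34590 + 2*(400/9) = 34590 + 800/9 = 312110/9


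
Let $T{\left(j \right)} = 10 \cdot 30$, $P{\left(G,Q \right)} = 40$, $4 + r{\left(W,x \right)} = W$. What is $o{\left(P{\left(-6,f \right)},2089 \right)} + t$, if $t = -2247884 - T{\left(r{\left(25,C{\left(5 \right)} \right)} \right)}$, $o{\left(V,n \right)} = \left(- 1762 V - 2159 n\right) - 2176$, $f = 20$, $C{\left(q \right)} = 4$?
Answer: $-6830991$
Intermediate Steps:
$r{\left(W,x \right)} = -4 + W$
$T{\left(j \right)} = 300$
$o{\left(V,n \right)} = -2176 - 2159 n - 1762 V$ ($o{\left(V,n \right)} = \left(- 2159 n - 1762 V\right) - 2176 = -2176 - 2159 n - 1762 V$)
$t = -2248184$ ($t = -2247884 - 300 = -2248184$)
$o{\left(P{\left(-6,f \right)},2089 \right)} + t = \left(-2176 - 4510151 - 70480\right) - 2248184 = -4582807 - 2248184 = -6830991$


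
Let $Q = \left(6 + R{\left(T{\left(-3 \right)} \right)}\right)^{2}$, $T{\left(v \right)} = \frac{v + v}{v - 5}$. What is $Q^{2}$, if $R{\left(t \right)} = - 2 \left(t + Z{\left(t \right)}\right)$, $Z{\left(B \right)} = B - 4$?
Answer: $14641$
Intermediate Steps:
$T{\left(v \right)} = \frac{2 v}{-5 + v}$
$Z{\left(B \right)} = -4 + B$
$R{\left(t \right)} = 8 - 4 t$ ($R{\left(t \right)} = - 2 \left(t + \left(-4 + t\right)\right) = - 2 \left(-4 + 2 t\right) = 8 - 4 t$)
$Q = 121$ ($Q = \left(6 + \left(8 - 4 \cdot 2 \left(-3\right) \frac{1}{-5 - 3}\right)\right)^{2} = \left(6 + \left(8 - 4 \cdot 2 \left(-3\right) \frac{1}{-8}\right)\right)^{2} = \left(6 + \left(8 - 4 \cdot 2 \left(-3\right) \left(- \frac{1}{8}\right)\right)\right)^{2} = \left(6 + \left(8 - 3\right)\right)^{2} = \left(6 + 5\right)^{2} = 11^{2} = 121$)
$Q^{2} = 121^{2} = 14641$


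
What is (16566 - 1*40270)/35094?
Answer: -11852/17547 ≈ -0.67544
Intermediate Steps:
(16566 - 1*40270)/35094 = (16566 - 40270)*(1/35094) = -23704*1/35094 = -11852/17547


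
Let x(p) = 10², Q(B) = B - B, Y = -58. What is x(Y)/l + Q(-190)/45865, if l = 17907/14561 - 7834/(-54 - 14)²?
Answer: -3366503200/15634453 ≈ -215.33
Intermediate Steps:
Q(B) = 0
l = -15634453/33665032 (l = 17907*(1/14561) - 7834/((-68)²) = 17907/14561 - 7834/4624 = 17907/14561 - 7834*1/4624 = 17907/14561 - 3917/2312 = -15634453/33665032 ≈ -0.46441)
x(p) = 100
x(Y)/l + Q(-190)/45865 = 100/(-15634453/33665032) + 0/45865 = 100*(-33665032/15634453) + 0*(1/45865) = -3366503200/15634453 + 0 = -3366503200/15634453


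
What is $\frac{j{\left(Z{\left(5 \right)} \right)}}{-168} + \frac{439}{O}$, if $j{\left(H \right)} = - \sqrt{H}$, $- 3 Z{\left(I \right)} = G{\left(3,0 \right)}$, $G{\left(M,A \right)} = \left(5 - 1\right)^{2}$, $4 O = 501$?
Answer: $\frac{1756}{501} + \frac{i \sqrt{3}}{126} \approx 3.505 + 0.013746 i$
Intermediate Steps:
$O = \frac{501}{4}$ ($O = \frac{1}{4} \cdot 501 = \frac{501}{4} \approx 125.25$)
$G{\left(M,A \right)} = 16$ ($G{\left(M,A \right)} = 4^{2} = 16$)
$Z{\left(I \right)} = - \frac{16}{3}$ ($Z{\left(I \right)} = \left(- \frac{1}{3}\right) 16 = - \frac{16}{3}$)
$\frac{j{\left(Z{\left(5 \right)} \right)}}{-168} + \frac{439}{O} = \frac{\left(-1\right) \sqrt{- \frac{16}{3}}}{-168} + \frac{439}{\frac{501}{4}} = - \frac{4 i \sqrt{3}}{3} \left(- \frac{1}{168}\right) + 439 \cdot \frac{4}{501} = - \frac{4 i \sqrt{3}}{3} \left(- \frac{1}{168}\right) + \frac{1756}{501} = \frac{i \sqrt{3}}{126} + \frac{1756}{501} = \frac{1756}{501} + \frac{i \sqrt{3}}{126}$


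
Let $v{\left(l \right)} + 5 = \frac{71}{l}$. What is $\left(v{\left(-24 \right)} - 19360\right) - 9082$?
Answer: $- \frac{682799}{24} \approx -28450.0$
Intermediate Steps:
$v{\left(l \right)} = -5 + \frac{71}{l}$
$\left(v{\left(-24 \right)} - 19360\right) - 9082 = \left(\left(-5 + \frac{71}{-24}\right) - 19360\right) - 9082 = \left(\left(-5 + 71 \left(- \frac{1}{24}\right)\right) - 19360\right) - 9082 = \left(\left(-5 - \frac{71}{24}\right) - 19360\right) - 9082 = \left(- \frac{191}{24} - 19360\right) - 9082 = - \frac{464831}{24} - 9082 = - \frac{682799}{24}$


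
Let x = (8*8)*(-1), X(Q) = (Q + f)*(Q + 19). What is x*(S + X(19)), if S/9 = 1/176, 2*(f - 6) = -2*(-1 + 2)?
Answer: -642084/11 ≈ -58371.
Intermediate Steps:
f = 5 (f = 6 + (-2*(-1 + 2))/2 = 6 + (-2*1)/2 = 6 + (½)*(-2) = 6 - 1 = 5)
S = 9/176 ≈ 0.051136
X(Q) = (5 + Q)*(19 + Q) (X(Q) = (Q + 5)*(Q + 19) = (5 + Q)*(19 + Q))
x = -64 (x = 64*(-1) = -64)
x*(S + X(19)) = -64*(9/176 + (95 + 19² + 24*19)) = -64*(9/176 + (95 + 361 + 456)) = -64*(9/176 + 912) = -64*160521/176 = -642084/11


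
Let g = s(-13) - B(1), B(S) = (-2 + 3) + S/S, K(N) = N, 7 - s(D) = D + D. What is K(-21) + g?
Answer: 10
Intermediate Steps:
s(D) = 7 - 2*D (s(D) = 7 - (D + D) = 7 - 2*D)
B(S) = 2 (B(S) = 1 + 1 = 2)
g = 31 (g = (7 - 2*(-13)) - 1*2 = (7 + 26) - 2 = 33 - 2 = 31)
K(-21) + g = -21 + 31 = 10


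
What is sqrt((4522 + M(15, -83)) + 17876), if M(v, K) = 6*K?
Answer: 10*sqrt(219) ≈ 147.99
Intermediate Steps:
sqrt((4522 + M(15, -83)) + 17876) = sqrt((4522 + 6*(-83)) + 17876) = sqrt((4522 - 498) + 17876) = sqrt(4024 + 17876) = sqrt(21900) = 10*sqrt(219)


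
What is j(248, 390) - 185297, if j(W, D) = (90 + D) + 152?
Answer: -184665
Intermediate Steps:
j(W, D) = 242 + D
j(248, 390) - 185297 = (242 + 390) - 185297 = 632 - 185297 = -184665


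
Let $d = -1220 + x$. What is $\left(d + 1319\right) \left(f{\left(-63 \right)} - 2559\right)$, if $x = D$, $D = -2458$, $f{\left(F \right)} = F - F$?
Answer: $6036681$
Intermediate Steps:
$f{\left(F \right)} = 0$
$x = -2458$
$d = -3678$ ($d = -1220 - 2458 = -3678$)
$\left(d + 1319\right) \left(f{\left(-63 \right)} - 2559\right) = \left(-3678 + 1319\right) \left(0 - 2559\right) = \left(-2359\right) \left(-2559\right) = 6036681$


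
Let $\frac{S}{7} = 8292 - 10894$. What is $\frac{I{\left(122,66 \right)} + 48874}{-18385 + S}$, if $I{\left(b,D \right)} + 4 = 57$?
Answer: $- \frac{48927}{36599} \approx -1.3368$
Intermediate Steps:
$S = -18214$ ($S = 7 \left(8292 - 10894\right) = 7 \left(-2602\right) = -18214$)
$I{\left(b,D \right)} = 53$ ($I{\left(b,D \right)} = -4 + 57 = 53$)
$\frac{I{\left(122,66 \right)} + 48874}{-18385 + S} = \frac{53 + 48874}{-18385 - 18214} = \frac{48927}{-36599} = 48927 \left(- \frac{1}{36599}\right) = - \frac{48927}{36599}$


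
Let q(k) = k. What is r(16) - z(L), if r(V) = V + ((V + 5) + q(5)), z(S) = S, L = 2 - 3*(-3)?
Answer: 31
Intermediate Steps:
L = 11 (L = 2 + 9 = 11)
r(V) = 10 + 2*V (r(V) = V + ((V + 5) + 5) = V + ((5 + V) + 5) = V + (10 + V) = 10 + 2*V)
r(16) - z(L) = (10 + 2*16) - 1*11 = (10 + 32) - 11 = 42 - 11 = 31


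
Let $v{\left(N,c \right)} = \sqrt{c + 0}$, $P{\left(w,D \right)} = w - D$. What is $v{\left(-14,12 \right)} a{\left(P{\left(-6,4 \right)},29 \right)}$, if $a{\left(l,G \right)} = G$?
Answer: $58 \sqrt{3} \approx 100.46$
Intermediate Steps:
$v{\left(N,c \right)} = \sqrt{c}$
$v{\left(-14,12 \right)} a{\left(P{\left(-6,4 \right)},29 \right)} = \sqrt{12} \cdot 29 = 2 \sqrt{3} \cdot 29 = 58 \sqrt{3}$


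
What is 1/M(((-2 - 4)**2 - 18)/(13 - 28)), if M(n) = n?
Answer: -5/6 ≈ -0.83333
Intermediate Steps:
1/M(((-2 - 4)**2 - 18)/(13 - 28)) = 1/(((-2 - 4)**2 - 18)/(13 - 28)) = 1/(((-6)**2 - 18)/(-15)) = 1/((36 - 18)*(-1/15)) = 1/(18*(-1/15)) = 1/(-6/5) = -5/6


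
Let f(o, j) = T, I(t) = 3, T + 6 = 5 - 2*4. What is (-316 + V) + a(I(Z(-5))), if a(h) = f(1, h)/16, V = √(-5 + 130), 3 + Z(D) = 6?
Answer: -5065/16 + 5*√5 ≈ -305.38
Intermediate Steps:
Z(D) = 3 (Z(D) = -3 + 6 = 3)
T = -9 (T = -6 + (5 - 2*4) = -6 + (5 - 8) = -6 - 3 = -9)
f(o, j) = -9
V = 5*√5 (V = √125 = 5*√5 ≈ 11.180)
a(h) = -9/16
(-316 + V) + a(I(Z(-5))) = (-316 + 5*√5) - 9/16 = -5065/16 + 5*√5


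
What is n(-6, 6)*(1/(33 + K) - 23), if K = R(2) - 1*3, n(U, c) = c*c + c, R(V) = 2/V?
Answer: -29904/31 ≈ -964.65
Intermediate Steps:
n(U, c) = c + c² (n(U, c) = c² + c = c + c²)
K = -2 (K = 2/2 - 1*3 = 2*(½) - 3 = 1 - 3 = -2)
n(-6, 6)*(1/(33 + K) - 23) = (6*(1 + 6))*(1/(33 - 2) - 23) = (6*7)*(1/31 - 23) = 42*(1/31 - 23) = 42*(-712/31) = -29904/31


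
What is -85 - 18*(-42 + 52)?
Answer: -265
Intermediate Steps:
-85 - 18*(-42 + 52) = -85 - 18*10 = -85 - 180 = -265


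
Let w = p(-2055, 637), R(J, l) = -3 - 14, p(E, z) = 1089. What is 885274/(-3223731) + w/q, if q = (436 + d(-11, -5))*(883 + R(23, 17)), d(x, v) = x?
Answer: -322314452641/1186494194550 ≈ -0.27165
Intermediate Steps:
R(J, l) = -17
w = 1089
q = 368050 (q = (436 - 11)*(883 - 17) = 425*866 = 368050)
885274/(-3223731) + w/q = 885274/(-3223731) + 1089/368050 = 885274*(-1/3223731) + 1089*(1/368050) = -885274/3223731 + 1089/368050 = -322314452641/1186494194550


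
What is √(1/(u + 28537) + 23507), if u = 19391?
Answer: √13499442381054/23964 ≈ 153.32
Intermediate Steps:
√(1/(u + 28537) + 23507) = √(1/(19391 + 28537) + 23507) = √(1/47928 + 23507) = √(1126643497/47928) = √13499442381054/23964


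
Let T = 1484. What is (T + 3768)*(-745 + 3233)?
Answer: 13066976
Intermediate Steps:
(T + 3768)*(-745 + 3233) = (1484 + 3768)*(-745 + 3233) = 5252*2488 = 13066976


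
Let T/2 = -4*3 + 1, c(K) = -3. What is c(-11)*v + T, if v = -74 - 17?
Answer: 251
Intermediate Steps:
v = -91
T = -22 (T = 2*(-4*3 + 1) = 2*(-12 + 1) = 2*(-11) = -22)
c(-11)*v + T = -3*(-91) - 22 = 273 - 22 = 251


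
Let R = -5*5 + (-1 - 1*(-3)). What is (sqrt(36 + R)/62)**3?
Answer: 13*sqrt(13)/238328 ≈ 0.00019667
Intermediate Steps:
R = -23 (R = -25 + (-1 + 3) = -25 + 2 = -23)
(sqrt(36 + R)/62)**3 = (sqrt(36 - 23)/62)**3 = (sqrt(13)*(1/62))**3 = (sqrt(13)/62)**3 = 13*sqrt(13)/238328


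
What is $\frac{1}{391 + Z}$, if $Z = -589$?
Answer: $- \frac{1}{198} \approx -0.0050505$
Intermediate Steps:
$\frac{1}{391 + Z} = \frac{1}{391 - 589} = \frac{1}{-198} = - \frac{1}{198}$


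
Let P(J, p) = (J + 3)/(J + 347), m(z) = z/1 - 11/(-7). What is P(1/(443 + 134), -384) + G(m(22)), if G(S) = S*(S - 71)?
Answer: -2741991683/2452695 ≈ -1118.0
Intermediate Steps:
m(z) = 11/7 + z (m(z) = z*1 - 11*(-1/7) = z + 11/7 = 11/7 + z)
P(J, p) = (3 + J)/(347 + J)
G(S) = S*(-71 + S)
P(1/(443 + 134), -384) + G(m(22)) = (3 + 1/(443 + 134))/(347 + 1/(443 + 134)) + (11/7 + 22)*(-71 + (11/7 + 22)) = (3 + 1/577)/(347 + 1/577) + 165*(-71 + 165/7)/7 = (3 + 1/577)/(347 + 1/577) + (165/7)*(-332/7) = (1732/577)/(200220/577) - 54780/49 = (577/200220)*(1732/577) - 54780/49 = 433/50055 - 54780/49 = -2741991683/2452695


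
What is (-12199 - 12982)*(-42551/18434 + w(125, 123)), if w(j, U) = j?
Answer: -4380910963/1418 ≈ -3.0895e+6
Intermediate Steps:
(-12199 - 12982)*(-42551/18434 + w(125, 123)) = (-12199 - 12982)*(-42551/18434 + 125) = -25181*(-42551*1/18434 + 125) = -25181*(-42551/18434 + 125) = -25181*2261699/18434 = -4380910963/1418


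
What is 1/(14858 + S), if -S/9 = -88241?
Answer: 1/809027 ≈ 1.2361e-6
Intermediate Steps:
S = 794169 (S = -9*(-88241) = 794169)
1/(14858 + S) = 1/(14858 + 794169) = 1/809027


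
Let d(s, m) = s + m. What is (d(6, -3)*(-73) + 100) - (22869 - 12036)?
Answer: -10952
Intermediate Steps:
d(s, m) = m + s
(d(6, -3)*(-73) + 100) - (22869 - 12036) = ((-3 + 6)*(-73) + 100) - (22869 - 12036) = (3*(-73) + 100) - 1*10833 = (-219 + 100) - 10833 = -119 - 10833 = -10952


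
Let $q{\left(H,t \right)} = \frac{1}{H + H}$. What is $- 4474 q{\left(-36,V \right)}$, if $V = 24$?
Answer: $\frac{2237}{36} \approx 62.139$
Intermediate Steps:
$q{\left(H,t \right)} = \frac{1}{2 H}$
$- 4474 q{\left(-36,V \right)} = - 4474 \frac{1}{2 \left(-36\right)} = - 4474 \cdot \frac{1}{2} \left(- \frac{1}{36}\right) = \left(-4474\right) \left(- \frac{1}{72}\right) = \frac{2237}{36}$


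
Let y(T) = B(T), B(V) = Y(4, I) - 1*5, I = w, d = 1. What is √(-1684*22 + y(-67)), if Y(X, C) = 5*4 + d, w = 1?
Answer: 2*I*√9258 ≈ 192.44*I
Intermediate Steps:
I = 1
Y(X, C) = 21 (Y(X, C) = 5*4 + 1 = 20 + 1 = 21)
B(V) = 16 (B(V) = 21 - 1*5 = 21 - 5 = 16)
y(T) = 16
√(-1684*22 + y(-67)) = √(-1684*22 + 16) = √(-37048 + 16) = √(-37032) = 2*I*√9258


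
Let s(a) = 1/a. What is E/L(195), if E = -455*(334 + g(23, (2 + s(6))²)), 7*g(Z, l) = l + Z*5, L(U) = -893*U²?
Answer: 88477/18806580 ≈ 0.0047046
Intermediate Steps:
g(Z, l) = l/7 + 5*Z/7 (g(Z, l) = (l + Z*5)/7 = (l + 5*Z)/7 = l/7 + 5*Z/7)
E = -5751005/36 (E = -455*(334 + ((2 + 1/6)²/7 + (5/7)*23)) = -455*(334 + ((2 + ⅙)²/7 + 115/7)) = -455*(334 + ((13/6)²/7 + 115/7)) = -455*(334 + ((⅐)*(169/36) + 115/7)) = -455*(334 + (169/252 + 115/7)) = -455*(334 + 4309/252) = -455*88477/252 = -5751005/36 ≈ -1.5975e+5)
E/L(195) = -5751005/(36*((-893*195²))) = -5751005/(36*((-893*38025))) = -5751005/36/(-33956325) = -5751005/36*(-1/33956325) = 88477/18806580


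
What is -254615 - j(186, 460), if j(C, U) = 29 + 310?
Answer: -254954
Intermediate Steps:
j(C, U) = 339
-254615 - j(186, 460) = -254615 - 1*339 = -254615 - 339 = -254954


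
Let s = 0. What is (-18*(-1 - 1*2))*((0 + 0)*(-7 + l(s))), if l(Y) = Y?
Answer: 0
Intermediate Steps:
(-18*(-1 - 1*2))*((0 + 0)*(-7 + l(s))) = (-18*(-1 - 1*2))*((0 + 0)*(-7 + 0)) = (-18*(-1 - 2))*(0*(-7)) = -18*(-3)*0 = 54*0 = 0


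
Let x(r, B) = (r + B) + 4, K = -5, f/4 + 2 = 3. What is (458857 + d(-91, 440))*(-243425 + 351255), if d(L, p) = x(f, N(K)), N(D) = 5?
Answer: 49479952100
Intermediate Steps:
f = 4 (f = -8 + 4*3 = -8 + 12 = 4)
x(r, B) = 4 + B + r (x(r, B) = (B + r) + 4 = 4 + B + r)
d(L, p) = 13 (d(L, p) = 4 + 5 + 4 = 13)
(458857 + d(-91, 440))*(-243425 + 351255) = (458857 + 13)*(-243425 + 351255) = 458870*107830 = 49479952100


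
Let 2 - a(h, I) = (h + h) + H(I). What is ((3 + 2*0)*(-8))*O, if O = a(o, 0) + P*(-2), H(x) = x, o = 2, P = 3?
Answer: 192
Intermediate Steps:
a(h, I) = 2 - I - 2*h (a(h, I) = 2 - ((h + h) + I) = 2 - (2*h + I) = 2 - (I + 2*h) = 2 + (-I - 2*h) = 2 - I - 2*h)
O = -8 (O = (2 - 1*0 - 2*2) + 3*(-2) = (2 + 0 - 4) - 6 = -2 - 6 = -8)
((3 + 2*0)*(-8))*O = ((3 + 2*0)*(-8))*(-8) = ((3 + 0)*(-8))*(-8) = (3*(-8))*(-8) = -24*(-8) = 192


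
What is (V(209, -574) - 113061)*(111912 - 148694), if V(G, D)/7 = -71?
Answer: 4176890356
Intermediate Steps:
V(G, D) = -497 (V(G, D) = 7*(-71) = -497)
(V(209, -574) - 113061)*(111912 - 148694) = (-497 - 113061)*(111912 - 148694) = -113558*(-36782) = 4176890356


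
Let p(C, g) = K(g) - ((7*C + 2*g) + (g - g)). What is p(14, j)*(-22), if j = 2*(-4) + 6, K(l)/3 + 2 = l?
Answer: 2332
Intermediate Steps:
K(l) = -6 + 3*l
j = -2 (j = -8 + 6 = -2)
p(C, g) = -6 + g - 7*C (p(C, g) = (-6 + 3*g) - ((7*C + 2*g) + (g - g)) = (-6 + 3*g) - ((2*g + 7*C) + 0) = (-6 + 3*g) - (2*g + 7*C) = (-6 + 3*g) + (-7*C - 2*g) = -6 + g - 7*C)
p(14, j)*(-22) = (-6 - 2 - 7*14)*(-22) = (-6 - 2 - 98)*(-22) = -106*(-22) = 2332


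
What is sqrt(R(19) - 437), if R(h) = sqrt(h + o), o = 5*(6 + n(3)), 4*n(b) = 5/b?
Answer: sqrt(-15732 + 6*sqrt(1839))/6 ≈ 20.733*I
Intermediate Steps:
n(b) = 5/(4*b) (n(b) = (5/b)/4 = 5/(4*b))
o = 385/12 (o = 5*(6 + (5/4)/3) = 5*(6 + (5/4)*(1/3)) = 5*(6 + 5/12) = 5*(77/12) = 385/12 ≈ 32.083)
R(h) = sqrt(385/12 + h) (R(h) = sqrt(h + 385/12) = sqrt(385/12 + h))
sqrt(R(19) - 437) = sqrt(sqrt(1155 + 36*19)/6 - 437) = sqrt(sqrt(1155 + 684)/6 - 437) = sqrt(sqrt(1839)/6 - 437) = sqrt(-437 + sqrt(1839)/6)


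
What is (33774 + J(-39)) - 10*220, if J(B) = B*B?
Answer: 33095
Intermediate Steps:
J(B) = B²
(33774 + J(-39)) - 10*220 = (33774 + (-39)²) - 10*220 = (33774 + 1521) - 2200 = 35295 - 2200 = 33095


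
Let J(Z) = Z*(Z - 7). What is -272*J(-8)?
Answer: -32640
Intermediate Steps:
J(Z) = Z*(-7 + Z)
-272*J(-8) = -(-2176)*(-7 - 8) = -(-2176)*(-15) = -272*120 = -32640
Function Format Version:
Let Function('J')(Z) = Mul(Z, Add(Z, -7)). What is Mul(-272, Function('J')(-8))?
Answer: -32640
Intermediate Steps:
Function('J')(Z) = Mul(Z, Add(-7, Z))
Mul(-272, Function('J')(-8)) = Mul(-272, Mul(-8, Add(-7, -8))) = Mul(-272, Mul(-8, -15)) = Mul(-272, 120) = -32640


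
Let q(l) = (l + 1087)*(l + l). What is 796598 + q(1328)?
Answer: 7210838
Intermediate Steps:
q(l) = 2*l*(1087 + l) (q(l) = (1087 + l)*(2*l) = 2*l*(1087 + l))
796598 + q(1328) = 796598 + 2*1328*(1087 + 1328) = 796598 + 2*1328*2415 = 796598 + 6414240 = 7210838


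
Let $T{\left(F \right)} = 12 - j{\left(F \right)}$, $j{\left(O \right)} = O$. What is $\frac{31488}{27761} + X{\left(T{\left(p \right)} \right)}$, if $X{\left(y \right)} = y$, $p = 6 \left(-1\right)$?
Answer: $\frac{531186}{27761} \approx 19.134$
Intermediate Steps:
$p = -6$
$T{\left(F \right)} = 12 - F$
$\frac{31488}{27761} + X{\left(T{\left(p \right)} \right)} = \frac{31488}{27761} + \left(12 - -6\right) = 31488 \cdot \frac{1}{27761} + \left(12 + 6\right) = \frac{31488}{27761} + 18 = \frac{531186}{27761}$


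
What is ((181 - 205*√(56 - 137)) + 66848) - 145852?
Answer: -78823 - 1845*I ≈ -78823.0 - 1845.0*I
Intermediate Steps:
((181 - 205*√(56 - 137)) + 66848) - 145852 = ((181 - 1845*I) + 66848) - 145852 = (67029 - 1845*I) - 145852 = -78823 - 1845*I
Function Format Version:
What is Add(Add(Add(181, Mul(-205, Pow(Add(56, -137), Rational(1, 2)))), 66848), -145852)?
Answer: Add(-78823, Mul(-1845, I)) ≈ Add(-78823., Mul(-1845.0, I))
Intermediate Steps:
Add(Add(Add(181, Mul(-205, Pow(Add(56, -137), Rational(1, 2)))), 66848), -145852) = Add(Add(Add(181, Mul(-205, Pow(-81, Rational(1, 2)))), 66848), -145852) = Add(Add(Add(181, Mul(-205, Mul(9, I))), 66848), -145852) = Add(Add(Add(181, Mul(-1845, I)), 66848), -145852) = Add(Add(67029, Mul(-1845, I)), -145852) = Add(-78823, Mul(-1845, I))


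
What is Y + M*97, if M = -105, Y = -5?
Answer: -10190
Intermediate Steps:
Y + M*97 = -5 - 105*97 = -5 - 10185 = -10190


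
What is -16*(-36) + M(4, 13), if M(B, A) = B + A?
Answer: 593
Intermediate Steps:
M(B, A) = A + B
-16*(-36) + M(4, 13) = -16*(-36) + (13 + 4) = 576 + 17 = 593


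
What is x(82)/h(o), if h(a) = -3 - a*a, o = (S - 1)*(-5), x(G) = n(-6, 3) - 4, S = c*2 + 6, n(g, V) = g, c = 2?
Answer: 5/1014 ≈ 0.0049310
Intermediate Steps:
S = 10 (S = 2*2 + 6 = 4 + 6 = 10)
x(G) = -10 (x(G) = -6 - 4 = -10)
o = -45 (o = (10 - 1)*(-5) = 9*(-5) = -45)
h(a) = -3 - a**2
x(82)/h(o) = -10/(-3 - 1*(-45)**2) = -10/(-3 - 1*2025) = -10/(-3 - 2025) = -10/(-2028) = -10*(-1/2028) = 5/1014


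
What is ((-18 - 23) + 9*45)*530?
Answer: 192920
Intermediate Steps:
((-18 - 23) + 9*45)*530 = (-41 + 405)*530 = 364*530 = 192920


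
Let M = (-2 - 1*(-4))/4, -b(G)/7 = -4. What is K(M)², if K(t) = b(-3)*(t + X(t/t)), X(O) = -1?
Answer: 196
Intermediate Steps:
b(G) = 28 (b(G) = -7*(-4) = 28)
M = ½ (M = (-2 + 4)*(¼) = 2*(¼) = ½ ≈ 0.50000)
K(t) = -28 + 28*t (K(t) = 28*(t - 1) = 28*(-1 + t) = -28 + 28*t)
K(M)² = (-28 + 28*(½))² = (-28 + 14)² = (-14)² = 196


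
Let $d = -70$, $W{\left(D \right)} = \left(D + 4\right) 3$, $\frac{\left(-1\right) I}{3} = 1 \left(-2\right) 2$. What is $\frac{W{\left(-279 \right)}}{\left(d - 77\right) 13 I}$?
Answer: $\frac{275}{7644} \approx 0.035976$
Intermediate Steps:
$I = 12$ ($I = - 3 \cdot 1 \left(-2\right) 2 = - 3 \left(\left(-2\right) 2\right) = \left(-3\right) \left(-4\right) = 12$)
$W{\left(D \right)} = 12 + 3 D$ ($W{\left(D \right)} = \left(4 + D\right) 3 = 12 + 3 D$)
$\frac{W{\left(-279 \right)}}{\left(d - 77\right) 13 I} = \frac{12 + 3 \left(-279\right)}{\left(-70 - 77\right) 13 \cdot 12} = \frac{12 - 837}{\left(-147\right) 156} = - \frac{825}{-22932} = \left(-825\right) \left(- \frac{1}{22932}\right) = \frac{275}{7644}$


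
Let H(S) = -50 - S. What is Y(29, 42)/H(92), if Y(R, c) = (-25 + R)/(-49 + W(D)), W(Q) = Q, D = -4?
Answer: 2/3763 ≈ 0.00053149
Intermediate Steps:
Y(R, c) = 25/53 - R/53 (Y(R, c) = (-25 + R)/(-49 - 4) = (-25 + R)/(-53) = (-25 + R)*(-1/53) = 25/53 - R/53)
Y(29, 42)/H(92) = (25/53 - 1/53*29)/(-50 - 1*92) = (25/53 - 29/53)/(-50 - 92) = -4/53/(-142) = -4/53*(-1/142) = 2/3763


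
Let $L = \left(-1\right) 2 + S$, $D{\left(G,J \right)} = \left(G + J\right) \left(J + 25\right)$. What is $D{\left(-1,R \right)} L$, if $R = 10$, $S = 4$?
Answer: $630$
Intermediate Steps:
$D{\left(G,J \right)} = \left(25 + J\right) \left(G + J\right)$ ($D{\left(G,J \right)} = \left(G + J\right) \left(25 + J\right) = \left(25 + J\right) \left(G + J\right)$)
$L = 2$ ($L = \left(-1\right) 2 + 4 = -2 + 4 = 2$)
$D{\left(-1,R \right)} L = \left(10^{2} + 25 \left(-1\right) + 25 \cdot 10 - 10\right) 2 = \left(100 - 25 + 250 - 10\right) 2 = 315 \cdot 2 = 630$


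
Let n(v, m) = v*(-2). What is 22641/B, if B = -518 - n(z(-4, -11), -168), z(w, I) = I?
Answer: -7547/180 ≈ -41.928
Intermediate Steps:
n(v, m) = -2*v
B = -540 (B = -518 - (-2)*(-11) = -518 - 1*22 = -518 - 22 = -540)
22641/B = 22641/(-540) = 22641*(-1/540) = -7547/180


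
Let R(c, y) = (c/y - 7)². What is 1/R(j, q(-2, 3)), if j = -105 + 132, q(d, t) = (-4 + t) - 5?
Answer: 4/529 ≈ 0.0075614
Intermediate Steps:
q(d, t) = -9 + t
j = 27
R(c, y) = (-7 + c/y)²
1/R(j, q(-2, 3)) = 1/((27 - 7*(-9 + 3))²/(-9 + 3)²) = 1/((27 - 7*(-6))²/(-6)²) = 1/((27 + 42)²/36) = 1/((1/36)*69²) = 1/((1/36)*4761) = 1/(529/4) = 4/529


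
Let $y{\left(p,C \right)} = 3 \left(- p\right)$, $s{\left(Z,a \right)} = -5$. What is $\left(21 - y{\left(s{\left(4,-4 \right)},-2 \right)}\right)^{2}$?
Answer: $36$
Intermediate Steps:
$y{\left(p,C \right)} = - 3 p$
$\left(21 - y{\left(s{\left(4,-4 \right)},-2 \right)}\right)^{2} = \left(21 - \left(-3\right) \left(-5\right)\right)^{2} = \left(21 - 15\right)^{2} = 6^{2} = 36$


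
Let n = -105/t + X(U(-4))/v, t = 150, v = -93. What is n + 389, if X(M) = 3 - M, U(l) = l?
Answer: 361049/930 ≈ 388.22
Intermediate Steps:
n = -721/930 (n = -105/150 + (3 - 1*(-4))/(-93) = -105*1/150 + (3 + 4)*(-1/93) = -7/10 + 7*(-1/93) = -7/10 - 7/93 = -721/930 ≈ -0.77527)
n + 389 = -721/930 + 389 = 361049/930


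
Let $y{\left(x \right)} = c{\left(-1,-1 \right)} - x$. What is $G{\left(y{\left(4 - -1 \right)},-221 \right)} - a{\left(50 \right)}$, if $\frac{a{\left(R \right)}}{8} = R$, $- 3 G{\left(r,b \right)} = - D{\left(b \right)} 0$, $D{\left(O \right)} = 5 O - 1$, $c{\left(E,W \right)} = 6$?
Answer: $-400$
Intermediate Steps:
$D{\left(O \right)} = -1 + 5 O$
$y{\left(x \right)} = 6 - x$
$G{\left(r,b \right)} = 0$ ($G{\left(r,b \right)} = - \frac{- (-1 + 5 b) 0}{3} = - \frac{\left(1 - 5 b\right) 0}{3} = \left(- \frac{1}{3}\right) 0 = 0$)
$a{\left(R \right)} = 8 R$
$G{\left(y{\left(4 - -1 \right)},-221 \right)} - a{\left(50 \right)} = 0 - 8 \cdot 50 = 0 - 400 = -400$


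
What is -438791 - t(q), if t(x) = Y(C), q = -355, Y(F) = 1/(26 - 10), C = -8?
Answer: -7020657/16 ≈ -4.3879e+5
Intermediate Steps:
Y(F) = 1/16
t(x) = 1/16
-438791 - t(q) = -438791 - 1*1/16 = -438791 - 1/16 = -7020657/16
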